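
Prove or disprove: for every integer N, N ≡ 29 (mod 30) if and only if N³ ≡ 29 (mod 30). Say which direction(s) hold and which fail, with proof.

(→) Suppose N ≡ 29 (mod 30). Write N = 30j + 29. Then (30j + 29)³ = 27000j³ + 78300j² + 75690j + 24389 = 30(900j³ + 2610j² + 2523j + 812) + 29, so N³ ≡ 29 (mod 30).

(←) Conversely, suppose N³ ≡ 29 (mod 30). The only residue r in {0, …, 29} with r³ ≡ 29 (mod 30) is r = 29, so N ≡ 29 (mod 30).

Both directions hold.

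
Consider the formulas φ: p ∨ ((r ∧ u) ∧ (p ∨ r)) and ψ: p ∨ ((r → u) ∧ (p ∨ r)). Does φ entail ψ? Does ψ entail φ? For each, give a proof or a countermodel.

(⇐) Assume the antecedent. If p is true, p ∨ ((r ∧ u) ∧ (p ∨ r)) reduces to true regardless of the other variables. If p is false, the antecedent forces (p = F, r = T, u = T), and p ∨ ((r ∧ u) ∧ (p ∨ r)) holds there. Either way p ∨ ((r ∧ u) ∧ (p ∨ r)) holds.

(⇒) Assume the antecedent. If p is true, p ∨ ((r → u) ∧ (p ∨ r)) reduces to true regardless of the other variables. If p is false, the antecedent forces (p = F, r = T, u = T), and p ∨ ((r → u) ∧ (p ∨ r)) holds there. Either way p ∨ ((r → u) ∧ (p ∨ r)) holds.

Both directions hold; the statement is true.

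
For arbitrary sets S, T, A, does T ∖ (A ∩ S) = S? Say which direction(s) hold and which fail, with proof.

Neither inclusion holds.

Forward inclusion. This inclusion fails. Take S = ∅, T = {1}, A = ∅; then 1 ∈ T ∖ (A ∩ S) but 1 ∉ S.

Reverse inclusion. This inclusion fails. Take S = {1}, T = ∅, A = ∅; then 1 ∈ S but 1 ∉ T ∖ (A ∩ S).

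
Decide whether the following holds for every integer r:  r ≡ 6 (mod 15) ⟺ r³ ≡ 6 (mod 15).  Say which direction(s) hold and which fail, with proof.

Both directions hold; the statement is true.

(⟸) Suppose r³ ≡ 6 (mod 15). The only residue r in {0, …, 14} with r³ ≡ 6 (mod 15) is r = 6, so r ≡ 6 (mod 15).

(⟹) Suppose r ≡ 6 (mod 15). Write r = 15j + 6. Then (15j + 6)³ = 3375j³ + 4050j² + 1620j + 216 = 15(225j³ + 270j² + 108j + 14) + 6, so r³ ≡ 6 (mod 15).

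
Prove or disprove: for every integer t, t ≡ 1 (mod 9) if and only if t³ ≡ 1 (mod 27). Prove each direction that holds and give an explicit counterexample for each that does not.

(←) The residues r modulo 27 with r³ ≡ 1 (mod 27) are exactly {1, 10, 19}, and each is ≡ 1 (mod 9).

(→) Suppose t ≡ 1 (mod 9). Working modulo 27, t ∈ {1, 10, 19}; for each such r, r³ ≡ 1 (mod 27).

Both implications hold.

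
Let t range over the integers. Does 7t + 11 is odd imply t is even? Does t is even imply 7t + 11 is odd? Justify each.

(→) Suppose 7t + 11 is odd. Since 7 is odd, 7t and t have the same parity, so 7t + 11 ≡ t + 11 (mod 2). As 11 is odd, 7t + 11 is odd exactly when t is even. Thus t is even.

(←) Conversely, suppose t is even; write t = 2j. Then 7t + 11 = 7·(2j) + 11 = 2·7j + 11, which is odd.

The biconditional holds.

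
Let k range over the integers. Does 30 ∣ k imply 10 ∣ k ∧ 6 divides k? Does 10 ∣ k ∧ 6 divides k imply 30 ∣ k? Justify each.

(⟸) Suppose 10 ∣ k and 6 ∣ k. Any common multiple of 10 and 6 is a multiple of their lcm; here lcm(10, 6) = 10·6/gcd(10, 6) = 60/2 = 30, so 30 ∣ k.

(⟹) If 30 ∣ k, write k = 30q. Since 30 = 3·10, k = 10·(3q), so 10 ∣ k; and since 30 = 5·6, k = 6·(5q), so 6 ∣ k.

Equivalent; both directions hold.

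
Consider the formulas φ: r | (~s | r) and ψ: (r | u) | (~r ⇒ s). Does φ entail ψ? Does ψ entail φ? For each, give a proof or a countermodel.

Forward direction. This fails. Under s = F, u = F, r = F, the left side is true but the right side is false.

Converse. This fails. Under s = T, u = F, r = F, the left side is false but the right side is true.

Neither implication holds.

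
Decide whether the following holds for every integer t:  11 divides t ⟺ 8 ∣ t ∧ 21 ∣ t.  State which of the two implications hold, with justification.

Neither implication holds.

(⇒) This fails: take t = 11. Certainly 11 ∣ 11, but 8 ∤ 11.

(⇐) This fails: take t = 168. Both 8 ∣ 168 and 21 ∣ 168, yet 168 is not a multiple of 11 (since 168 = 15·11 + 3), so 11 ∤ 168.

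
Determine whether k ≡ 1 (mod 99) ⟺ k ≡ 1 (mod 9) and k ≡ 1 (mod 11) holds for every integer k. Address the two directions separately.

Both implications hold.

(→) Suppose k ≡ 1 (mod 99); write k = 99j + 1. Since 9 ∣ 99, reducing mod 9 gives k ≡ 1 (mod 9); since 11 ∣ 99, reducing mod 11 gives k ≡ 1 (mod 11).

(←) Conversely, if k ≡ 1 (mod 9) and k ≡ 1 (mod 11), then by the Chinese remainder theorem k ≡ 1 (mod 99). This is exactly k ≡ 1 (mod 99).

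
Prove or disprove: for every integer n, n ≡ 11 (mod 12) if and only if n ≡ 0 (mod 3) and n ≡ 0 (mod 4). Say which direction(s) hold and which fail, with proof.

(⇒) This fails: n = 11 gives 11 ≡ 11 (mod 12) but 11 ≡ 2 (mod 3), so the conjunction on the right does not hold.

(⇐) This fails: n = 0 satisfies both congruences on the right (0 ≡ 0 mod 3 and 0 ≡ 0 mod 4) yet 0 ≡ 0 (mod 12), not 11.

(⇒) fails and (⇐) fails.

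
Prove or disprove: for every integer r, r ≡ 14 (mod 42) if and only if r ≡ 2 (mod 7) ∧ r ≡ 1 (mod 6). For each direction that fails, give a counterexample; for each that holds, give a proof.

(→) This fails: r = 14 gives 14 ≡ 14 (mod 42) but 14 ≡ 0 (mod 7), so the conjunction on the right does not hold.

(←) This fails: r = 37 satisfies both congruences on the right (37 ≡ 2 mod 7 and 37 ≡ 1 mod 6) yet 37 ≡ 37 (mod 42), not 14.

Neither direction holds.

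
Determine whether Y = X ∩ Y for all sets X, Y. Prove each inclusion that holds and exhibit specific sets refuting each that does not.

Reverse inclusion. Let x ∈ X ∩ Y. Then x ∈ X ∩ Y, from which x ∈ Y.

Forward inclusion. This inclusion fails. Take X = ∅, Y = {1}; then 1 ∈ Y but 1 ∉ X ∩ Y.

Only the reverse inclusion holds.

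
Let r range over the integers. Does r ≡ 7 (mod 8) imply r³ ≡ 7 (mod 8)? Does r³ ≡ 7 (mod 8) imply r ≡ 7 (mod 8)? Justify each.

Both implications hold.

(⇒) Suppose r ≡ 7 (mod 8). Write r = 8j + 7. Then (8j + 7)³ = 512j³ + 1344j² + 1176j + 343 = 8(64j³ + 168j² + 147j + 42) + 7, so r³ ≡ 7 (mod 8).

(⇐) For the converse, argue contrapositively. If r ≢ 7 (mod 8), then r is congruent to one of 0, 1, 2, 3, 4, 5, 6 modulo 8, and these give r³ ≡ 0, 1, 0, 3, 0, 5, 0 respectively — never 7.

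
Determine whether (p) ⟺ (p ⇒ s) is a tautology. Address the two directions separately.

(⇒) This fails. Under s = F, p = T, the left side is true but the right side is false.

(⇐) This fails. Under s = F, p = F, the left side is false but the right side is true.

Both directions fail.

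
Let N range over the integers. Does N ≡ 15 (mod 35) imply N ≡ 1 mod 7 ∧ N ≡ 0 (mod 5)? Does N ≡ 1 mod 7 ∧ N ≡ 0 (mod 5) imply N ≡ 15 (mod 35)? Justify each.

Both directions hold.

(⇐) If N ≡ 1 (mod 7) and N ≡ 0 (mod 5), then by the Chinese remainder theorem N ≡ 15 (mod 35). This is exactly N ≡ 15 (mod 35).

(⇒) Suppose N ≡ 15 (mod 35); write N = 35j + 15. Since 7 ∣ 35, reducing mod 7 gives N ≡ 15 ≡ 1 (mod 7); since 5 ∣ 35, reducing mod 5 gives N ≡ 15 ≡ 0 (mod 5).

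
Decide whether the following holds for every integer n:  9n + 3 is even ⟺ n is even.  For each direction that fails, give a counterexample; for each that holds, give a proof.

Neither direction holds.

(⟹) This fails: n = 5 gives 9n + 3 = 48, which is even, but 5 is odd, not even.

(⟸) This also fails: n = 2 is even, but 9n + 3 = 21 is odd, not even.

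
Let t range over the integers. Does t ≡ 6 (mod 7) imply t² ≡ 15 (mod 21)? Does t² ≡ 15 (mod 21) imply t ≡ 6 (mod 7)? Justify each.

Both directions fail.

(⇒) This fails: take t = 13. Then 13 ≡ 6 (mod 7), but 13² = 169 ≡ 1 (mod 21), not 15.

(⇐) This fails: take t = 15. Then 15² = 225 ≡ 15 (mod 21), yet 15 ≡ 1 (mod 7), not 6.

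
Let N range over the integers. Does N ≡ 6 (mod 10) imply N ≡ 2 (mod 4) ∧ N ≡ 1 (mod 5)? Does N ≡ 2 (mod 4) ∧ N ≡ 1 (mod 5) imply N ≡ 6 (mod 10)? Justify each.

The forward direction fails; the converse holds.

[⇐] If N ≡ 2 (mod 4) and N ≡ 1 (mod 5), then by the Chinese remainder theorem N ≡ 6 (mod 20). Since 6 ≡ 6 (mod 10) and 10 ∣ 20, we get N ≡ 6 (mod 10).

[⇒] This fails: N = 16 gives 16 ≡ 6 (mod 10) but 16 ≡ 0 (mod 4), so the conjunction on the right does not hold.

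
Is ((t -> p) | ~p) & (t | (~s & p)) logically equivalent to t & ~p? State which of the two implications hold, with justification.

(⇒) This fails. Under s = F, p = T, t = F, the left side is true but the right side is false.

(⇐) Assume the antecedent. If s is true, the antecedent forces (s = T, p = F, t = T), and the consequent holds there. If s is false, the antecedent forces (s = F, p = F, t = T), and the consequent holds there. Either way the consequent holds.

Not equivalent: only (⇐) holds.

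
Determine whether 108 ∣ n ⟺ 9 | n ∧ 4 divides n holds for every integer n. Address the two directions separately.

(←) This fails: take n = 36. Both 9 ∣ 36 and 4 ∣ 36, yet 36 is not a multiple of 108 (since 36 = 0·108 + 36), so 108 ∤ 36.

(→) If 108 ∣ n, write n = 108q. Since 108 = 12·9, n = 9·(12q), so 9 ∣ n; and since 108 = 27·4, n = 4·(27q), so 4 ∣ n.

Only the forward implication holds.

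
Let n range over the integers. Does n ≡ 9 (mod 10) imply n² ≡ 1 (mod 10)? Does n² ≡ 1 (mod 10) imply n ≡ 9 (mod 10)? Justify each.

(⇒) Suppose n ≡ 9 (mod 10). Write n = 10j + 9. Then (10j + 9)² = 100j² + 180j + 81 = 10(10j² + 18j + 8) + 1, so n² ≡ 1 (mod 10).

(⇐) This fails: take n = 1. Then 1² = 1 ≡ 1 (mod 10), yet 1 ≡ 1 (mod 10), not 9.

Only the forward direction holds.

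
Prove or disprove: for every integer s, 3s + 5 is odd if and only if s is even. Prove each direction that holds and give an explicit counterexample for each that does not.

Both implications hold.

Forward direction. Suppose 3s + 5 is odd. Since 3 is odd, 3s and s have the same parity, so 3s + 5 ≡ s + 5 (mod 2). As 5 is odd, 3s + 5 is odd exactly when s is even. Thus s is even.

Converse. Suppose s is even; write s = 2j. Then 3s + 5 = 3·(2j) + 5 = 2·3j + 5, which is odd.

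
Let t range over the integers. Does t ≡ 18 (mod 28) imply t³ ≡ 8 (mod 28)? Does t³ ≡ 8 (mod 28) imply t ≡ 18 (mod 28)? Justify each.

Only the forward direction holds.

Forward direction. Suppose t ≡ 18 (mod 28). Write t = 28j + 18. Then (28j + 18)³ = 21952j³ + 42336j² + 27216j + 5832 = 28(784j³ + 1512j² + 972j + 208) + 8, so t³ ≡ 8 (mod 28).

Converse. This fails: take t = 2. Then 2³ = 8 ≡ 8 (mod 28), yet 2 ≡ 2 (mod 28), not 18.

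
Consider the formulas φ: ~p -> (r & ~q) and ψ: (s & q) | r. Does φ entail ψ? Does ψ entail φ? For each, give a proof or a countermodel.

[⇒] This fails. Under p = T, r = F, q = F, s = F, the left side is true but the right side is false.

[⇐] This fails. Under p = F, r = T, q = T, s = F, the left side is false but the right side is true.

Neither direction holds.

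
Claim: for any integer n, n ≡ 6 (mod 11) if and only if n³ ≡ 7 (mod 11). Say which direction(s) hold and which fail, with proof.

[⇒] Suppose n ≡ 6 (mod 11). Write n = 11j + 6. Then (11j + 6)³ = 1331j³ + 2178j² + 1188j + 216 = 11(121j³ + 198j² + 108j + 19) + 7, so n³ ≡ 7 (mod 11).

[⇐] For the converse, argue contrapositively. If n ≢ 6 (mod 11), then n is congruent to one of 0, 1, 2, 3, 4, 5, 7, 8, 9, 10 modulo 11, and these give n³ ≡ 0, 1, 8, 5, 9, 4, 2, 6, 3, 10 respectively — never 7.

Both directions hold; the statement is true.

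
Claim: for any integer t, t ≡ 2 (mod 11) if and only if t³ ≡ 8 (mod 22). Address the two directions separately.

Forward direction. This fails: take t = 13. Then 13 ≡ 2 (mod 11), but 13³ = 2197 ≡ 19 (mod 22), not 8.

Converse. The residues r modulo 22 with r³ ≡ 8 (mod 22) are exactly {2}, and each is ≡ 2 (mod 11).

(⇒) fails; (⇐) holds.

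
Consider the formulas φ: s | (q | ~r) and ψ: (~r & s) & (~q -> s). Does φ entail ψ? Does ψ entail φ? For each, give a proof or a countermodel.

The forward direction fails; the converse holds.

Converse. Assume the antecedent. If r is true, the antecedent cannot hold. If r is false, s | (q | ~r) reduces to true regardless of the other variables. Either way s | (q | ~r) holds.

Forward direction. This fails. Under r = F, s = F, q = F, the left side is true but the right side is false.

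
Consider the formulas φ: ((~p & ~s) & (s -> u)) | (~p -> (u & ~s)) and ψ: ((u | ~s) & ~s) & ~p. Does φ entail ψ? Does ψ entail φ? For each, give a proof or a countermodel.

Converse. Assume the antecedent. If s is true, the antecedent cannot hold. If s is false, the consequent reduces to true regardless of the other variables. Either way the consequent holds.

Forward direction. This fails. Under s = F, p = T, u = F, the left side is true but the right side is false.

Only the converse holds.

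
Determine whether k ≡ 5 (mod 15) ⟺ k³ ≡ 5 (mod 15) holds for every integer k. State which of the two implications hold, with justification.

(→) Suppose k ≡ 5 (mod 15). Write k = 15j + 5. Then (15j + 5)³ = 3375j³ + 3375j² + 1125j + 125 = 15(225j³ + 225j² + 75j + 8) + 5, so k³ ≡ 5 (mod 15).

(←) Conversely, suppose k³ ≡ 5 (mod 15). The only residue r in {0, …, 14} with r³ ≡ 5 (mod 15) is r = 5, so k ≡ 5 (mod 15).

Both implications hold.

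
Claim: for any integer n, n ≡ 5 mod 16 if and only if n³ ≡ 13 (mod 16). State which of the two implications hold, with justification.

Both directions hold.

Converse. Suppose n³ ≡ 13 (mod 16). The only residue r in {0, …, 15} with r³ ≡ 13 (mod 16) is r = 5, so n ≡ 5 (mod 16).

Forward direction. Suppose n ≡ 5 mod 16. Write n = 16j + 5. Then (16j + 5)³ = 4096j³ + 3840j² + 1200j + 125 = 16(256j³ + 240j² + 75j + 7) + 13, so n³ ≡ 13 (mod 16).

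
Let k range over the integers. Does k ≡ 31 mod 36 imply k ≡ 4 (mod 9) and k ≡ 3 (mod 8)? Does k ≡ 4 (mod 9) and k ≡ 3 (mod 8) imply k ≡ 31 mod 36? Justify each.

Only the converse holds.

(→) This fails: k = 31 gives 31 ≡ 31 (mod 36) but 31 ≡ 7 (mod 8), so the conjunction on the right does not hold.

(←) Conversely, if k ≡ 4 (mod 9) and k ≡ 3 (mod 8), then by the Chinese remainder theorem k ≡ 67 (mod 72). Since 67 ≡ 31 (mod 36) and 36 ∣ 72, we get k ≡ 31 (mod 36).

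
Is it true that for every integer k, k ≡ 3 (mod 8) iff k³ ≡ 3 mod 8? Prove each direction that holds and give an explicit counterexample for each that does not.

[⇐] For the converse, argue contrapositively. If k ≢ 3 (mod 8), then k is congruent to one of 0, 1, 2, 4, 5, 6, 7 modulo 8, and these give k³ ≡ 0, 1, 0, 0, 5, 0, 7 respectively — never 3.

[⇒] Suppose k ≡ 3 (mod 8). Write k = 8j + 3. Then (8j + 3)³ = 512j³ + 576j² + 216j + 27 = 8(64j³ + 72j² + 27j + 3) + 3, so k³ ≡ 3 (mod 8).

Both directions hold.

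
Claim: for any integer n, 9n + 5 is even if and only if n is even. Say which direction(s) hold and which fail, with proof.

(⇒) fails and (⇐) fails.

(⟹) This fails: n = 7 gives 9n + 5 = 68, which is even, but 7 is odd, not even.

(⟸) This also fails: n = 6 is even, but 9n + 5 = 59 is odd, not even.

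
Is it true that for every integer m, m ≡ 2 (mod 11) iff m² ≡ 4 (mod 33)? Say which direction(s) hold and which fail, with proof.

(⇒) This fails: take m = 24. Then 24 ≡ 2 (mod 11), but 24² = 576 ≡ 15 (mod 33), not 4.

(⇐) This fails: take m = 20. Then 20² = 400 ≡ 4 (mod 33), yet 20 ≡ 9 (mod 11), not 2.

(⇒) fails and (⇐) fails.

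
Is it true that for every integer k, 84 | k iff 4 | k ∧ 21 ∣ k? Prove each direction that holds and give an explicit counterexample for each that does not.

Forward direction. If 84 ∣ k, write k = 84q. Since 84 = 21·4, k = 4·(21q), so 4 ∣ k; and since 84 = 4·21, k = 21·(4q), so 21 ∣ k.

Converse. Suppose 4 ∣ k and 21 ∣ k. Any common multiple of 4 and 21 is a multiple of their lcm; here gcd(4, 21) = 1, so lcm(4, 21) = 4·21 = 84, so 84 ∣ k.

Equivalent; both directions hold.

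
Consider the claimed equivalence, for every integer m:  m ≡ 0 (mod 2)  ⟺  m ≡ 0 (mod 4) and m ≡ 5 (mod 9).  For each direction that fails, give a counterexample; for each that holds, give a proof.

Only the converse holds.

(⇐) If m ≡ 0 (mod 4) and m ≡ 5 (mod 9), then by the Chinese remainder theorem m ≡ 32 (mod 36). Since 32 ≡ 0 (mod 2) and 2 ∣ 36, we get m ≡ 0 (mod 2).

(⇒) This fails: m = 0 gives 0 ≡ 0 (mod 2) but 0 ≡ 0 (mod 9), so the conjunction on the right does not hold.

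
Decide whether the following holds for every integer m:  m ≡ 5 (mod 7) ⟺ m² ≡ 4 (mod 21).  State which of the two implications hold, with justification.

(⟹) This fails: take m = 12. Then 12 ≡ 5 (mod 7), but 12² = 144 ≡ 18 (mod 21), not 4.

(⟸) This fails: take m = 2. Then 2² = 4 ≡ 4 (mod 21), yet 2 ≡ 2 (mod 7), not 5.

Neither implication holds.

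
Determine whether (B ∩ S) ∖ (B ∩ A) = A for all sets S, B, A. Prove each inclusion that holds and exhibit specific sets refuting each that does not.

Neither inclusion holds.

(⊆) This inclusion fails. Take S = {1}, B = {1}, A = ∅; then 1 ∈ (B ∩ S) ∖ (B ∩ A) but 1 ∉ A.

(⊇) This inclusion fails. Take S = ∅, B = ∅, A = {1}; then 1 ∈ A but 1 ∉ (B ∩ S) ∖ (B ∩ A).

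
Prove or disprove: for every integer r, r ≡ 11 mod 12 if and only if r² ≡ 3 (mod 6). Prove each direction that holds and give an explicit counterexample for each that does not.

(⇒) This fails: take r = 11. Then 11 ≡ 11 (mod 12), but 11² = 121 ≡ 1 (mod 6), not 3.

(⇐) This fails: take r = 3. Then 3² = 9 ≡ 3 (mod 6), yet 3 ≡ 3 (mod 12), not 11.

Both directions fail.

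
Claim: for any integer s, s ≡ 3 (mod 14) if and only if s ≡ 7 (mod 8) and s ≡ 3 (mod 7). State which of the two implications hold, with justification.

(⇒) fails; (⇐) holds.

(←) If s ≡ 7 (mod 8) and s ≡ 3 (mod 7), then by the Chinese remainder theorem s ≡ 31 (mod 56). Since 31 ≡ 3 (mod 14) and 14 ∣ 56, we get s ≡ 3 (mod 14).

(→) This fails: s = 17 gives 17 ≡ 3 (mod 14) but 17 ≡ 1 (mod 8), so the conjunction on the right does not hold.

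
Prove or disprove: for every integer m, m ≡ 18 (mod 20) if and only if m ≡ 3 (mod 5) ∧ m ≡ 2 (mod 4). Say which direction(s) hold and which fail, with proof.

(⟸) If m ≡ 3 (mod 5) and m ≡ 2 (mod 4), then by the Chinese remainder theorem m ≡ 18 (mod 20). This is exactly m ≡ 18 (mod 20).

(⟹) Suppose m ≡ 18 (mod 20); write m = 20j + 18. Since 5 ∣ 20, reducing mod 5 gives m ≡ 18 ≡ 3 (mod 5); since 4 ∣ 20, reducing mod 4 gives m ≡ 18 ≡ 2 (mod 4).

Both directions hold.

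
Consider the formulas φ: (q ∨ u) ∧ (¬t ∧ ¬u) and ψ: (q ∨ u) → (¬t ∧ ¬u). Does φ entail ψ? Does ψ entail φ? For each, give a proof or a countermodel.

Forward direction. Assume the antecedent. If q is true, the antecedent forces (q = T, t = F, u = F), and (q ∨ u) → (¬t ∧ ¬u) holds there. If q is false, the antecedent cannot hold. Either way (q ∨ u) → (¬t ∧ ¬u) holds.

Converse. This fails. Under q = F, t = F, u = F, the left side is false but the right side is true.

Only the forward implication holds.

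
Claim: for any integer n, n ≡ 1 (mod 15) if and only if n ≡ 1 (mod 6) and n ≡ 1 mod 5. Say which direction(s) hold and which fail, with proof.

[⇒] This fails: n = 16 gives 16 ≡ 1 (mod 15) but 16 ≡ 4 (mod 6), so the conjunction on the right does not hold.

[⇐] Conversely, if n ≡ 1 (mod 6) and n ≡ 1 (mod 5), then by the Chinese remainder theorem n ≡ 1 (mod 30). Since 1 ≡ 1 (mod 15) and 15 ∣ 30, we get n ≡ 1 (mod 15).

Only the converse holds.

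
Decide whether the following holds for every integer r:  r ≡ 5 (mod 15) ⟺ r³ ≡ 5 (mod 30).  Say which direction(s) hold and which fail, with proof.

(⇒) fails; (⇐) holds.

(→) This fails: take r = 20. Then 20 ≡ 5 (mod 15), but 20³ = 8000 ≡ 20 (mod 30), not 5.

(←) Conversely, the residues r modulo 30 with r³ ≡ 5 (mod 30) are exactly {5}, and each is ≡ 5 (mod 15).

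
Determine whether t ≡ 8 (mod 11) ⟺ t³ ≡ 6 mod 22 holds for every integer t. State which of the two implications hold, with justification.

(←) The residues r modulo 22 with r³ ≡ 6 (mod 22) are exactly {8}, and each is ≡ 8 (mod 11).

(→) This fails: take t = 19. Then 19 ≡ 8 (mod 11), but 19³ = 6859 ≡ 17 (mod 22), not 6.

Not equivalent: only (⇐) holds.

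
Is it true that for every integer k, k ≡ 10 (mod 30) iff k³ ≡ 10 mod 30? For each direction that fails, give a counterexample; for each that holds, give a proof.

[⇐] Suppose k³ ≡ 10 (mod 30). The only residue r in {0, …, 29} with r³ ≡ 10 (mod 30) is r = 10, so k ≡ 10 (mod 30).

[⇒] Suppose k ≡ 10 (mod 30). Write k = 30j + 10. Then (30j + 10)³ = 27000j³ + 27000j² + 9000j + 1000 = 30(900j³ + 900j² + 300j + 33) + 10, so k³ ≡ 10 (mod 30).

The biconditional holds.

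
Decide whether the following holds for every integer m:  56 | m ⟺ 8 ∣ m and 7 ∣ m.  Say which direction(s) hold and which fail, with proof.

The biconditional holds.

(→) If 56 ∣ m, write m = 56q. Since 56 = 7·8, m = 8·(7q), so 8 ∣ m; and since 56 = 8·7, m = 7·(8q), so 7 ∣ m.

(←) Suppose 8 ∣ m and 7 ∣ m. Any common multiple of 8 and 7 is a multiple of their lcm; here gcd(8, 7) = 1, so lcm(8, 7) = 8·7 = 56, so 56 ∣ m.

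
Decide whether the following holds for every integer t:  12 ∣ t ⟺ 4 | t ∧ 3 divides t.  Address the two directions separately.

(⟹) If 12 ∣ t, write t = 12q. Since 12 = 3·4, t = 4·(3q), so 4 ∣ t; and since 12 = 4·3, t = 3·(4q), so 3 ∣ t.

(⟸) Suppose 4 ∣ t and 3 ∣ t. Any common multiple of 4 and 3 is a multiple of their lcm; here gcd(4, 3) = 1, so lcm(4, 3) = 4·3 = 12, so 12 ∣ t.

Equivalent; both directions hold.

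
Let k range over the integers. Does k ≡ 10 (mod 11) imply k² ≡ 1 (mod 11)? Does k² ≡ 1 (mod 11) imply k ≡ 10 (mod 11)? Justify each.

[⇒] Suppose k ≡ 10 (mod 11). Write k = 11j + 10. Then (11j + 10)² = 121j² + 220j + 100 = 11(11j² + 20j + 9) + 1, so k² ≡ 1 (mod 11).

[⇐] This fails: take k = 1. Then 1² = 1 ≡ 1 (mod 11), yet 1 ≡ 1 (mod 11), not 10.

(⇒) holds; (⇐) fails.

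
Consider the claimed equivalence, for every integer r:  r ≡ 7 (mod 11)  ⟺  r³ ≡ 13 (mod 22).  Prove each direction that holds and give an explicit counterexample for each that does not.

The forward direction fails; the converse holds.

(⇒) This fails: take r = 18. Then 18 ≡ 7 (mod 11), but 18³ = 5832 ≡ 2 (mod 22), not 13.

(⇐) Conversely, the residues r modulo 22 with r³ ≡ 13 (mod 22) are exactly {7}, and each is ≡ 7 (mod 11).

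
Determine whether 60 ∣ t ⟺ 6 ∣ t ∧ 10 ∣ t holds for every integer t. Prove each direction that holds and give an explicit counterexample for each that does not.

[⇒] If 60 ∣ t, write t = 60q. Since 60 = 10·6, t = 6·(10q), so 6 ∣ t; and since 60 = 6·10, t = 10·(6q), so 10 ∣ t.

[⇐] This fails: take t = 30. Both 6 ∣ 30 and 10 ∣ 30, yet 30 is not a multiple of 60 (since 30 = 0·60 + 30), so 60 ∤ 30.

Not equivalent: only (⇒) holds.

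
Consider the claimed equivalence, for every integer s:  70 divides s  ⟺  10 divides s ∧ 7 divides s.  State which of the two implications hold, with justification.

Forward direction. If 70 ∣ s, write s = 70q. Since 70 = 7·10, s = 10·(7q), so 10 ∣ s; and since 70 = 10·7, s = 7·(10q), so 7 ∣ s.

Converse. Suppose 10 ∣ s and 7 ∣ s. Any common multiple of 10 and 7 is a multiple of their lcm; here gcd(10, 7) = 1, so lcm(10, 7) = 10·7 = 70, so 70 ∣ s.

Both directions hold.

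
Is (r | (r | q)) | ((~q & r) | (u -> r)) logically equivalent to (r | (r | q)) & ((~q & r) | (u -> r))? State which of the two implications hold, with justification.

(⇒) fails; (⇐) holds.

Forward direction. This fails. Under u = F, r = F, q = F, the left side is true but the right side is false.

Converse. Assume the antecedent. If u is true, the antecedent forces (u = T, r = T, q = F) or (u = T, r = T, q = T), and the consequent holds there. If u is false, the consequent reduces to true regardless of the other variables. Either way the consequent holds.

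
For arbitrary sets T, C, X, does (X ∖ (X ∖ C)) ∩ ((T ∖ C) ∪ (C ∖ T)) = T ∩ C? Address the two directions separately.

(⊆) This inclusion fails. Take T = ∅, C = {1}, X = {1}; then 1 ∈ (X ∖ (X ∖ C)) ∩ ((T ∖ C) ∪ (C ∖ T)) but 1 ∉ T ∩ C.

(⊇) This inclusion fails. Take T = {1}, C = {1}, X = ∅; then 1 ∈ T ∩ C but 1 ∉ (X ∖ (X ∖ C)) ∩ ((T ∖ C) ∪ (C ∖ T)).

(⊆) fails and (⊇) fails.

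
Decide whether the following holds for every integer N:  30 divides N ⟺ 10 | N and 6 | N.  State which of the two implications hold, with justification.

(⟹) If 30 ∣ N, write N = 30q. Since 30 = 3·10, N = 10·(3q), so 10 ∣ N; and since 30 = 5·6, N = 6·(5q), so 6 ∣ N.

(⟸) Suppose 10 ∣ N and 6 ∣ N. Any common multiple of 10 and 6 is a multiple of their lcm; here lcm(10, 6) = 10·6/gcd(10, 6) = 60/2 = 30, so 30 ∣ N.

Both directions hold.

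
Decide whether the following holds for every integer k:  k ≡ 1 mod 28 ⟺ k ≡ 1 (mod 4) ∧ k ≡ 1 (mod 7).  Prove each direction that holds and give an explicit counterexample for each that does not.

Both implications hold.

(→) Suppose k ≡ 1 (mod 28); write k = 28j + 1. Since 4 ∣ 28, reducing mod 4 gives k ≡ 1 (mod 4); since 7 ∣ 28, reducing mod 7 gives k ≡ 1 (mod 7).

(←) Conversely, if k ≡ 1 (mod 4) and k ≡ 1 (mod 7), then by the Chinese remainder theorem k ≡ 1 (mod 28). This is exactly k ≡ 1 (mod 28).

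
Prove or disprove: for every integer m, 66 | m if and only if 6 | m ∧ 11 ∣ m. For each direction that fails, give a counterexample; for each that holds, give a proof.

[⇒] If 66 ∣ m, write m = 66q. Since 66 = 11·6, m = 6·(11q), so 6 ∣ m; and since 66 = 6·11, m = 11·(6q), so 11 ∣ m.

[⇐] Suppose 6 ∣ m and 11 ∣ m. Any common multiple of 6 and 11 is a multiple of their lcm; here gcd(6, 11) = 1, so lcm(6, 11) = 6·11 = 66, so 66 ∣ m.

The biconditional holds.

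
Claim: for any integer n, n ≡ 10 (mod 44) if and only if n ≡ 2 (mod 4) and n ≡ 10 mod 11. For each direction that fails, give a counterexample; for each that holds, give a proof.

Both directions hold; the statement is true.

(→) Suppose n ≡ 10 (mod 44); write n = 44j + 10. Since 4 ∣ 44, reducing mod 4 gives n ≡ 10 ≡ 2 (mod 4); since 11 ∣ 44, reducing mod 11 gives n ≡ 10 (mod 11).

(←) Conversely, if n ≡ 2 (mod 4) and n ≡ 10 (mod 11), then by the Chinese remainder theorem n ≡ 10 (mod 44). This is exactly n ≡ 10 (mod 44).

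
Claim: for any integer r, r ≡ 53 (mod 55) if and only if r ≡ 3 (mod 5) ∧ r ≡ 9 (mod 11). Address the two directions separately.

Equivalent; both directions hold.

[⇒] Suppose r ≡ 53 (mod 55); write r = 55j + 53. Since 5 ∣ 55, reducing mod 5 gives r ≡ 53 ≡ 3 (mod 5); since 11 ∣ 55, reducing mod 11 gives r ≡ 53 ≡ 9 (mod 11).

[⇐] Conversely, if r ≡ 3 (mod 5) and r ≡ 9 (mod 11), then by the Chinese remainder theorem r ≡ 53 (mod 55). This is exactly r ≡ 53 (mod 55).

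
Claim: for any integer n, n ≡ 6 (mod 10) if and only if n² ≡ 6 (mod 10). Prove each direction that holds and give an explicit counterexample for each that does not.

(⟹) Suppose n ≡ 6 (mod 10). Write n = 10j + 6. Then (10j + 6)² = 100j² + 120j + 36 = 10(10j² + 12j + 3) + 6, so n² ≡ 6 (mod 10).

(⟸) This fails: take n = 4. Then 4² = 16 ≡ 6 (mod 10), yet 4 ≡ 4 (mod 10), not 6.

The forward direction holds; the converse fails.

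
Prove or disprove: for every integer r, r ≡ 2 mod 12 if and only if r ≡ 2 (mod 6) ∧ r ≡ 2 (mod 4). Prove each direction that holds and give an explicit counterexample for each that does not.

Both implications hold.

(→) Suppose r ≡ 2 (mod 12); write r = 12j + 2. Since 6 ∣ 12, reducing mod 6 gives r ≡ 2 (mod 6); since 4 ∣ 12, reducing mod 4 gives r ≡ 2 (mod 4).

(←) Conversely, if r ≡ 2 (mod 6) and r ≡ 2 (mod 4), then by the Chinese remainder theorem r ≡ 2 (mod 12). This is exactly r ≡ 2 (mod 12).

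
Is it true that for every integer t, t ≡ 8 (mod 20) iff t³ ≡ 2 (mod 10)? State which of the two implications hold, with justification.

Not equivalent: only (⇒) holds.

(→) Suppose t ≡ 8 (mod 20). Then t³ ≡ 8³ = 512 (mod 20), and since 10 ∣ 20, also t³ ≡ 2 (mod 10).

(←) This fails: take t = 18. Then 18³ = 5832 ≡ 2 (mod 10), yet 18 ≡ 18 (mod 20), not 8.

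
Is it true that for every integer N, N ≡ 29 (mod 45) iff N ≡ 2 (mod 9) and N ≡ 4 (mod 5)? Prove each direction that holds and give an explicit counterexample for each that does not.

Equivalent; both directions hold.

(⟸) If N ≡ 2 (mod 9) and N ≡ 4 (mod 5), then by the Chinese remainder theorem N ≡ 29 (mod 45). This is exactly N ≡ 29 (mod 45).

(⟹) Suppose N ≡ 29 (mod 45); write N = 45j + 29. Since 9 ∣ 45, reducing mod 9 gives N ≡ 29 ≡ 2 (mod 9); since 5 ∣ 45, reducing mod 5 gives N ≡ 29 ≡ 4 (mod 5).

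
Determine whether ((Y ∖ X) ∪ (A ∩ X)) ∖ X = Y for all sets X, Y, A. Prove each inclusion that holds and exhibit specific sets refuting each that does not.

(⊆) Let x ∈ ((Y ∖ X) ∪ (A ∩ X)) ∖ X. Then either x ∈ Y and x ∉ X, A; or x ∈ Y ∩ A and x ∉ X. In each case x ∈ Y, so ((Y ∖ X) ∪ (A ∩ X)) ∖ X ⊆ Y.

(⊇) This inclusion fails. Take X = {1}, Y = {1}, A = ∅; then 1 ∈ Y but 1 ∉ ((Y ∖ X) ∪ (A ∩ X)) ∖ X.

Only the forward inclusion holds.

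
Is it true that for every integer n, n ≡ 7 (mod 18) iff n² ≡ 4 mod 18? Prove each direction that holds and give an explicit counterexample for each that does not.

(→) This fails: take n = 7. Then 7 ≡ 7 (mod 18), but 7² = 49 ≡ 13 (mod 18), not 4.

(←) This fails: take n = 2. Then 2² = 4 ≡ 4 (mod 18), yet 2 ≡ 2 (mod 18), not 7.

Neither implication holds.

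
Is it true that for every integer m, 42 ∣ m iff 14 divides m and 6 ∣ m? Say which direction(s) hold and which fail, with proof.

Forward direction. If 42 ∣ m, write m = 42q. Since 42 = 3·14, m = 14·(3q), so 14 ∣ m; and since 42 = 7·6, m = 6·(7q), so 6 ∣ m.

Converse. Suppose 14 ∣ m and 6 ∣ m. Any common multiple of 14 and 6 is a multiple of their lcm; here lcm(14, 6) = 14·6/gcd(14, 6) = 84/2 = 42, so 42 ∣ m.

Both directions hold; the statement is true.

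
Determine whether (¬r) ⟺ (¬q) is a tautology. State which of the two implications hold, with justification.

Neither direction holds.

(⟹) This fails. Under r = F, q = T, the left side is true but the right side is false.

(⟸) This fails. Under r = T, q = F, the left side is false but the right side is true.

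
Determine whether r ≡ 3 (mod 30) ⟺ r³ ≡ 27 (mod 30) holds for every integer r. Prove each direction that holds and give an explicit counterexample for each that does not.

Both implications hold.

[⇒] Suppose r ≡ 3 (mod 30). Write r = 30j + 3. Then (30j + 3)³ = 27000j³ + 8100j² + 810j + 27 = 30(900j³ + 270j² + 27j) + 27, so r³ ≡ 27 (mod 30).

[⇐] Conversely, suppose r³ ≡ 27 (mod 30). The only residue r in {0, …, 29} with r³ ≡ 27 (mod 30) is r = 3, so r ≡ 3 (mod 30).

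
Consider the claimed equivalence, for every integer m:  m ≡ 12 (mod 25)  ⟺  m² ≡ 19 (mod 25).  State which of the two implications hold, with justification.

Only the forward direction holds.

(⇒) Suppose m ≡ 12 (mod 25). Write m = 25j + 12. Then (25j + 12)² = 625j² + 600j + 144 = 25(25j² + 24j + 5) + 19, so m² ≡ 19 (mod 25).

(⇐) This fails: take m = 13. Then 13² = 169 ≡ 19 (mod 25), yet 13 ≡ 13 (mod 25), not 12.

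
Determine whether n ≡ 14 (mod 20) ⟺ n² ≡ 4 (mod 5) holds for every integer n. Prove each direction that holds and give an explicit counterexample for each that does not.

(⟹) This fails: take n = 14. Then 14 ≡ 14 (mod 20), but 14² = 196 ≡ 1 (mod 5), not 4.

(⟸) This fails: take n = 2. Then 2² = 4 ≡ 4 (mod 5), yet 2 ≡ 2 (mod 20), not 14.

(⇒) fails and (⇐) fails.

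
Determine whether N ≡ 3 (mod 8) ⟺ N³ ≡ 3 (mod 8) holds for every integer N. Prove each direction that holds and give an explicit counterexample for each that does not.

Both directions hold.

(→) Suppose N ≡ 3 (mod 8). Write N = 8j + 3. Then (8j + 3)³ = 512j³ + 576j² + 216j + 27 = 8(64j³ + 72j² + 27j + 3) + 3, so N³ ≡ 3 (mod 8).

(←) For the converse, argue contrapositively. If N ≢ 3 (mod 8), then N is congruent to one of 0, 1, 2, 4, 5, 6, 7 modulo 8, and these give N³ ≡ 0, 1, 0, 0, 5, 0, 7 respectively — never 3.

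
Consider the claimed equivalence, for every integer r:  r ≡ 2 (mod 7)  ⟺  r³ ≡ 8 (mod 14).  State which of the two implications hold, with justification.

[⇒] This fails: take r = 9. Then 9 ≡ 2 (mod 7), but 9³ = 729 ≡ 1 (mod 14), not 8.

[⇐] This fails: take r = 4. Then 4³ = 64 ≡ 8 (mod 14), yet 4 ≡ 4 (mod 7), not 2.

Neither direction holds.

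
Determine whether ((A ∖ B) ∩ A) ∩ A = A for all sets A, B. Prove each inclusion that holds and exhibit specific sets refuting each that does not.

(⊆) holds; (⊇) fails.

(⊆) Let x ∈ ((A ∖ B) ∩ A) ∩ A. Then x ∈ A and x ∉ B, from which x ∈ A.

(⊇) This inclusion fails. Take A = {1}, B = {1}; then 1 ∈ A but 1 ∉ ((A ∖ B) ∩ A) ∩ A.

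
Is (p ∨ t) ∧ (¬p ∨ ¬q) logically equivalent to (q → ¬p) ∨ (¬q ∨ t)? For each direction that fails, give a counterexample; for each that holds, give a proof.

Forward direction. Assume the antecedent. If p is true, the antecedent forces (p = T, q = F, t = F) or (p = T, q = F, t = T), and (q → ¬p) ∨ (¬q ∨ t) holds there. If p is false, (q → ¬p) ∨ (¬q ∨ t) reduces to true regardless of the other variables. Either way (q → ¬p) ∨ (¬q ∨ t) holds.

Converse. This fails. Under p = F, q = F, t = F, the left side is false but the right side is true.

(⇒) holds; (⇐) fails.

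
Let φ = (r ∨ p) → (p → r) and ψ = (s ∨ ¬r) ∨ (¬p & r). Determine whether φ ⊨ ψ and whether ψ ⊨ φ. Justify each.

[⇒] This fails. Under r = T, s = F, p = T, the left side is true but the right side is false.

[⇐] This fails. Under r = F, s = F, p = T, the left side is false but the right side is true.

Neither implication holds.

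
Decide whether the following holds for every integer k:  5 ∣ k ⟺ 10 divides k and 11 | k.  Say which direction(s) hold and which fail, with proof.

(⟸) Suppose 10 ∣ k and 11 ∣ k. Any common multiple of 10 and 11 is a multiple of their lcm; here gcd(10, 11) = 1, so lcm(10, 11) = 10·11 = 110, so 110 ∣ k. Since 5 ∣ 110, it follows that 5 ∣ k.

(⟹) This fails: take k = 5. Certainly 5 ∣ 5, but 10 ∤ 5.

Only the reverse direction holds.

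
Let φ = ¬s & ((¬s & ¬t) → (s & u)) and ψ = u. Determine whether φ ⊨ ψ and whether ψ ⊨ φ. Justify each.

Forward direction. This fails. Under t = T, u = F, s = F, the left side is true but the right side is false.

Converse. This fails. Under t = F, u = T, s = F, the left side is false but the right side is true.

Neither direction holds.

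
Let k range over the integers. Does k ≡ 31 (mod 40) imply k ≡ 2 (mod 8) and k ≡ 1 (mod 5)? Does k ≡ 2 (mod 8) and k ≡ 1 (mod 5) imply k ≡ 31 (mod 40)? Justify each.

[⇒] This fails: k = 31 gives 31 ≡ 31 (mod 40) but 31 ≡ 7 (mod 8), so the conjunction on the right does not hold.

[⇐] This fails: k = 26 satisfies both congruences on the right (26 ≡ 2 mod 8 and 26 ≡ 1 mod 5) yet 26 ≡ 26 (mod 40), not 31.

Neither direction holds.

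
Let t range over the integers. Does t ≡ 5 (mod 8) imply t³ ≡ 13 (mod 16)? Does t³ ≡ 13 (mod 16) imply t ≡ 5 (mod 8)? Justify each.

Only the reverse direction holds.

(→) This fails: take t = 13. Then 13 ≡ 5 (mod 8), but 13³ = 2197 ≡ 5 (mod 16), not 13.

(←) Conversely, the residues r modulo 16 with r³ ≡ 13 (mod 16) are exactly {5}, and each is ≡ 5 (mod 8).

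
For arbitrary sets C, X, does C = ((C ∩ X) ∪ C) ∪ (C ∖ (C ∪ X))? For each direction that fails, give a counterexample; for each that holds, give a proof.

Forward inclusion. Let x ∈ C. Then either x ∈ C and x ∉ X; or x ∈ C ∩ X. In each case x ∈ ((C ∩ X) ∪ C) ∪ (C ∖ (C ∪ X)), so C ⊆ ((C ∩ X) ∪ C) ∪ (C ∖ (C ∪ X)).

Reverse inclusion. Let x ∈ ((C ∩ X) ∪ C) ∪ (C ∖ (C ∪ X)). Then either x ∈ C and x ∉ X; or x ∈ C ∩ X. In each case x ∈ C, so ((C ∩ X) ∪ C) ∪ (C ∖ (C ∪ X)) ⊆ C.

Both inclusions hold.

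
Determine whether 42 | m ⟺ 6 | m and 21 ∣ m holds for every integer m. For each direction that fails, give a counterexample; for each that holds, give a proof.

Both directions hold.

(←) Suppose 6 ∣ m and 21 ∣ m. Any common multiple of 6 and 21 is a multiple of their lcm; here lcm(6, 21) = 6·21/gcd(6, 21) = 126/3 = 42, so 42 ∣ m.

(→) If 42 ∣ m, write m = 42q. Since 42 = 7·6, m = 6·(7q), so 6 ∣ m; and since 42 = 2·21, m = 21·(2q), so 21 ∣ m.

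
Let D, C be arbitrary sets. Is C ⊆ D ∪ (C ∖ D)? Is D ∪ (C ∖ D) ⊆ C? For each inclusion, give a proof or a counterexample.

(⟹) Let x ∈ C. Then either x ∈ C and x ∉ D; or x ∈ D ∩ C. In each case x ∈ D ∪ (C ∖ D), so C ⊆ D ∪ (C ∖ D).

(⟸) This inclusion fails. Take D = {1}, C = ∅; then 1 ∈ D ∪ (C ∖ D) but 1 ∉ C.

(⊆) holds; (⊇) fails.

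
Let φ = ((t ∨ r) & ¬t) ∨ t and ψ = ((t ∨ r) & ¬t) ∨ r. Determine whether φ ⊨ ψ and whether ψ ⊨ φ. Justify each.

(⇒) fails; (⇐) holds.

(⇒) This fails. Under t = T, r = F, the left side is true but the right side is false.

(⇐) Assume the antecedent. If t is true, ((t ∨ r) & ¬t) ∨ t reduces to true regardless of the other variables. If t is false, the antecedent forces (t = F, r = T), and ((t ∨ r) & ¬t) ∨ t holds there. Either way ((t ∨ r) & ¬t) ∨ t holds.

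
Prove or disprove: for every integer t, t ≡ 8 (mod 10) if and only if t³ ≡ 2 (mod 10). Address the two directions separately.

[⇒] Suppose t ≡ 8 (mod 10). Write t = 10j + 8. Then (10j + 8)³ = 1000j³ + 2400j² + 1920j + 512 = 10(100j³ + 240j² + 192j + 51) + 2, so t³ ≡ 2 (mod 10).

[⇐] For the converse, argue contrapositively. If t ≢ 8 (mod 10), then t is congruent to one of 0, 1, 2, 3, 4, 5, 6, 7, 9 modulo 10, and these give t³ ≡ 0, 1, 8, 7, 4, 5, 6, 3, 9 respectively — never 2.

The biconditional holds.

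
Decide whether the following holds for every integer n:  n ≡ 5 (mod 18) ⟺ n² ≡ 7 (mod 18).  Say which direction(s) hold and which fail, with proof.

Not equivalent: only (⇒) holds.

(⇒) Suppose n ≡ 5 (mod 18). Write n = 18j + 5. Then (18j + 5)² = 324j² + 180j + 25 = 18(18j² + 10j + 1) + 7, so n² ≡ 7 (mod 18).

(⇐) This fails: take n = 13. Then 13² = 169 ≡ 7 (mod 18), yet 13 ≡ 13 (mod 18), not 5.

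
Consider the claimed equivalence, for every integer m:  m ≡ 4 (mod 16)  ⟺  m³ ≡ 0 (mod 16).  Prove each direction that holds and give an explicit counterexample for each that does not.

[⇒] Suppose m ≡ 4 (mod 16). Write m = 16j + 4. Then (16j + 4)³ = 4096j³ + 3072j² + 768j + 64 = 16(256j³ + 192j² + 48j + 4) + 0, so m³ ≡ 0 (mod 16).

[⇐] This fails: take m = 0. Then 0³ = 0 ≡ 0 (mod 16), yet 0 ≡ 0 (mod 16), not 4.

(⇒) holds; (⇐) fails.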